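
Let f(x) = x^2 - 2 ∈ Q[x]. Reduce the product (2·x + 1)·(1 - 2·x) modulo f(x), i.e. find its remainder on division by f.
First multiply in Q[x] without reducing: a · b = 1 - 4·x^2. Now divide by f(x) = x^2 - 2, eliminating the leading term at each step:
  leading term -4·x^2: subtract (-4)·f(x) = 8 - 4·x^2, leaving -7
The degree is now < 2, so this is the remainder. Hence a · b ≡ -7 in Q[x]/(f).

Final answer: a · b ≡ -7 (mod f(x))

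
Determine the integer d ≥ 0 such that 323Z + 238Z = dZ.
(323, 238) = (17); d = 17

In the PID Z, (a, b) is generated by gcd(a, b). Compute gcd(323, 238) with the extended Euclidean algorithm, tracking rows (r, s, t) with s·323 + t·238 = r:
  row A: (323, 1, 0)   [1·323 + 0·238 = 323]
  row B: (238, 0, 1)   [0·323 + 1·238 = 238]
  323 = 1·238 + 85   → row C = row A − 1·row B = (85, 1, −1)   [check: 1·323 − 1·238 = 85]
  238 = 2·85 + 68   → row D = row B − 2·row C = (68, −2, 3)   [check: −2·323 + 3·238 = 68]
  85 = 1·68 + 17   → row E = row C − 1·row D = (17, 3, −4)   [check: 3·323 − 4·238 = 17]
  68 = 4·17 + 0   → remainder 0, stop. gcd = 17 (last nonzero row E).
So gcd(323, 238) = 17, with Bézout identity 3·323 − 4·238 = 17. Containment (⊇): the Bézout identity exhibits 17 as an element of (323, 238), giving (17) ⊆ (323, 238). Containment (⊆): since 17 | 323 and 17 | 238 (323 = 17·19, 238 = 17·14), every Z-linear combination of 323 and 238 is divisible by 17, so (323, 238) ⊆ (17). Therefore (323, 238) = (17), d = 17.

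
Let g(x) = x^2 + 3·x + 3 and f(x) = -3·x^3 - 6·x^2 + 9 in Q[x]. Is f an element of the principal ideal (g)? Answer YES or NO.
In Q[x] the ideal (g) consists of all multiples of g, so f ∈ (g) iff g | f, i.e. iff the remainder of f on division by g is 0. Divide f by g (g is monic, so eliminate the leading term of the running remainder at each step):
  leading term -3·x^3: subtract (-3·x)·g(x) = -3·x^3 - 9·x^2 - 9·x, leaving 3·x^2 + 9·x + 9
  leading term 3·x^2: subtract (3)·g(x) = 3·x^2 + 9·x + 9, leaving 0
The remainder is 0, so f(x) = g(x) · h(x) with h(x) = 3 - 3·x. Hence g | f, i.e. f ∈ (g).

Final answer: YES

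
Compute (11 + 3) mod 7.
Reduce the summands first: 11 ≡ 4 (mod 7), so 11 + 3 ≡ 4 + 3 (mod 7). 4 + 3 = 7; 7 = 1·7 + 0, so (11 + 3) mod 7 = 0.

Final answer: 0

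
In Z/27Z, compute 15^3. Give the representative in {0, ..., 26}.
0

Use repeated squaring. Binary(3) = 11. Walk through the bits of the exponent 3 left-to-right: at each bit after the leading one, square the running value, then multiply by 15 if the bit is 1 (always reducing mod 27):
  bit 1 = 1 (leading): start with 15.
  bit 2 = 1: square 15^2 = 225 ≡ 9; bit is 1, so multiply 9·15 = 135 ≡ 0 (mod 27).
Final value: 15^3 ≡ 0 (mod 27).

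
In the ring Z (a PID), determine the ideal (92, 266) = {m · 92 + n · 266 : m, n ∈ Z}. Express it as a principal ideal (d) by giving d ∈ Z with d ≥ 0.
(92, 266) = (2); d = 2

In the PID Z, (a, b) is generated by gcd(a, b). Compute gcd(266, 92) with the extended Euclidean algorithm, tracking rows (r, s, t) with s·266 + t·92 = r:
  row A: (266, 1, 0)   [1·266 + 0·92 = 266]
  row B: (92, 0, 1)   [0·266 + 1·92 = 92]
  266 = 2·92 + 82   → row C = row A − 2·row B = (82, 1, −2)   [check: 1·266 − 2·92 = 82]
  92 = 1·82 + 10   → row D = row B − 1·row C = (10, −1, 3)   [check: −1·266 + 3·92 = 10]
  82 = 8·10 + 2   → row E = row C − 8·row D = (2, 9, −26)   [check: 9·266 − 26·92 = 2]
  10 = 5·2 + 0   → remainder 0, stop. gcd = 2 (last nonzero row E).
So gcd(92, 266) = 2, with Bézout identity 9·266 − 26·92 = 2. Containment (⊇): the Bézout identity exhibits 2 as an element of (92, 266), giving (2) ⊆ (92, 266). Containment (⊆): since 2 | 92 and 2 | 266 (92 = 2·46, 266 = 2·133), every Z-linear combination of 92 and 266 is divisible by 2, so (92, 266) ⊆ (2). Therefore (92, 266) = (2), d = 2.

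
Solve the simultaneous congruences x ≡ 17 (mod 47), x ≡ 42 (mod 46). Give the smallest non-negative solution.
x ≡ 1192 (mod 2162); the representative in [0, 2162) is 1192

The moduli 47, 46 are pairwise coprime, so by the CRT there is a unique solution mod 47·46 = 2162.
Solve by successive substitution. Start with x ≡ 17 (mod 47).
  Combine with x ≡ 42 (mod 46): write x = 17 + 47·t and require 17 + 47·t ≡ 42 (mod 46), i.e. 47·t ≡ 42 − 17 ≡ 25 (mod 46). Since 47^(−1) ≡ 1 (mod 46) (47 ≡ 1 (mod 46)), t ≡ 1·25 ≡ 25 (mod 46). So x ≡ 17 + 47·25 = 1192 (mod 2162).
Unique solution in [0, 2162): x = 1192.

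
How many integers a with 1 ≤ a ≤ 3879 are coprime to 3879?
The number of a ∈ {1, ..., 3879} with gcd(a, 3879) = 1 is by definition Euler's totient φ(3879). φ is multiplicative, with φ(p^e) = p^e − p^(e−1). Factorise 3879 = 3^2 · 431. Then
  φ(3879) = (3^2 − 3^1) · (431 − 1) = 6 · 430 = 2580.
So there are 2580 such integers.

Final answer: 2580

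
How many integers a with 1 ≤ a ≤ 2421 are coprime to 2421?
1608

The number of a ∈ {1, ..., 2421} with gcd(a, 2421) = 1 is by definition Euler's totient φ(2421). φ is multiplicative, with φ(p^e) = p^e − p^(e−1). Factorise 2421 = 3^2 · 269. Then
  φ(2421) = (3^2 − 3^1) · (269 − 1) = 6 · 268 = 1608.
So there are 1608 such integers.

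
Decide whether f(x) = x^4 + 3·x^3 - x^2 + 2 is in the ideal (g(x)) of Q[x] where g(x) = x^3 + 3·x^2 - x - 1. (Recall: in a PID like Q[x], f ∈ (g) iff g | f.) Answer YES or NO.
In Q[x] the ideal (g) consists of all multiples of g, so f ∈ (g) iff g | f, i.e. iff the remainder of f on division by g is 0. Divide f by g (g is monic, so eliminate the leading term of the running remainder at each step):
  leading term x^4: subtract (x)·g(x) = x^4 + 3·x^3 - x^2 - x, leaving x + 2
The remainder r(x) = x + 2 ≠ 0 (and deg r < deg g), so g ∤ f, i.e. f ∉ (g).

Final answer: NO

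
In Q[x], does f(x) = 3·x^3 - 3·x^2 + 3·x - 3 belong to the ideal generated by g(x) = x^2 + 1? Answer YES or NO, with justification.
In Q[x] the ideal (g) consists of all multiples of g, so f ∈ (g) iff g | f, i.e. iff the remainder of f on division by g is 0. Divide f by g (g is monic, so eliminate the leading term of the running remainder at each step):
  leading term 3·x^3: subtract (3·x)·g(x) = 3·x^3 + 3·x, leaving -3·x^2 - 3
  leading term -3·x^2: subtract (-3)·g(x) = -3·x^2 - 3, leaving 0
The remainder is 0, so f(x) = g(x) · h(x) with h(x) = 3·x - 3. Hence g | f, i.e. f ∈ (g).

Final answer: YES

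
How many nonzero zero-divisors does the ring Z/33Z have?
In Z/33Z each nonzero element is either a unit (gcd with 33 is 1) or a zero-divisor (gcd > 1). The number of units is φ(33): factorise 33 = 3 · 11, so φ(33) = (3 − 1) · (11 − 1) = 2 · 10 = 20. The nonzero elements number 33 − 1 = 32. Hence the nonzero zero-divisors number 32 − 20 = 12.

Final answer: Z/33Z has 12 nonzero zero-divisors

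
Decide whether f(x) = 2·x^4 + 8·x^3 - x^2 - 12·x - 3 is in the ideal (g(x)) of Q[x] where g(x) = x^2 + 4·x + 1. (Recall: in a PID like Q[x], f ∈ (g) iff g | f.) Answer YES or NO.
YES

In Q[x] the ideal (g) consists of all multiples of g, so f ∈ (g) iff g | f, i.e. iff the remainder of f on division by g is 0. Divide f by g (g is monic, so eliminate the leading term of the running remainder at each step):
  leading term 2·x^4: subtract (2·x^2)·g(x) = 2·x^4 + 8·x^3 + 2·x^2, leaving -3·x^2 - 12·x - 3
  leading term -3·x^2: subtract (-3)·g(x) = -3·x^2 - 12·x - 3, leaving 0
The remainder is 0, so f(x) = g(x) · h(x) with h(x) = 2·x^2 - 3. Hence g | f, i.e. f ∈ (g).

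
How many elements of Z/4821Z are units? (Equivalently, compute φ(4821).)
An element a ∈ Z/4821Z is a unit iff gcd(a, 4821) = 1, so the number of units is φ(4821). φ is multiplicative, with φ(p^e) = p^e − p^(e−1). Factorise 4821 = 3 · 1607. Then
  φ(4821) = (3 − 1) · (1607 − 1) = 2 · 1606 = 3212.

Final answer: Z/4821Z has φ(4821) = 3212 units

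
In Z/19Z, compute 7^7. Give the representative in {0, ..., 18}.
7

Use repeated squaring. Binary(7) = 111. Walk through the bits of the exponent 7 left-to-right: at each bit after the leading one, square the running value, then multiply by 7 if the bit is 1 (always reducing mod 19):
  bit 1 = 1 (leading): start with 7.
  bit 2 = 1: square 7^2 = 49 ≡ 11; bit is 1, so multiply 11·7 = 77 ≡ 1 (mod 19).
  bit 3 = 1: square 1^2 = 1; bit is 1, so multiply 1·7 = 7 (mod 19).
Final value: 7^7 ≡ 7 (mod 19).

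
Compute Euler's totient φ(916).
φ(916) = 456

φ is multiplicative, with φ(p^e) = p^e − p^(e−1). Factorise 916 = 2^2 · 229. Then
  φ(916) = (2^2 − 2^1) · (229 − 1) = 2 · 228 = 456.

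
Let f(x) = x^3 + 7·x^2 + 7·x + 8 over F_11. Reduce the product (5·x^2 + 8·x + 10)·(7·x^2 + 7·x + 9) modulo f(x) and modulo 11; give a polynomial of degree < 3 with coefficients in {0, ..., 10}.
Multiply as integer polynomials: a · b = 35·x^4 + 91·x^3 + 171·x^2 + 142·x + 90. Reducing coefficients mod 11: a · b ≡ 2·x^4 + 3·x^3 + 6·x^2 + 10·x + 2. Now divide by f(x) = x^3 + 7·x^2 + 7·x + 8 in F_11[x], eliminating the leading term at each step:
  leading term 2·x^4: subtract (2·x)·f(x) = 2·x^4 + 3·x^3 + 3·x^2 + 5·x, leaving 3·x^2 + 5·x + 2 (coefficients mod 11)
The degree is now < 3, so this is the remainder. Hence a · b ≡ 3·x^2 + 5·x + 2 in F_11[x]/(f).

Final answer: a · b ≡ 3·x^2 + 5·x + 2 (mod f(x))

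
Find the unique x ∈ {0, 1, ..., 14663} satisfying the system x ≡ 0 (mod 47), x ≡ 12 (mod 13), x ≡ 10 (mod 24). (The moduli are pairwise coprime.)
x ≡ 4042 (mod 14664); the representative in [0, 14664) is 4042

The moduli 47, 13, 24 are pairwise coprime, so by the CRT there is a unique solution mod 47·13·24 = 14664.
Solve by successive substitution. Start with x ≡ 0 (mod 47).
  Combine with x ≡ 12 (mod 13): write x = 47·t and require 47·t ≡ 12 (mod 13). Since 47^(−1) ≡ 5 (mod 13) (47 ≡ 8 (mod 13)), t ≡ 5·12 ≡ 8 (mod 13). So x ≡ 47·8 = 376 (mod 611).
  Combine with x ≡ 10 (mod 24): write x = 376 + 611·t and require 376 + 611·t ≡ 10 (mod 24), i.e. 611·t ≡ 10 − 376 ≡ 18 (mod 24). Since 611^(−1) ≡ 11 (mod 24) (611 ≡ 11 (mod 24)), t ≡ 11·18 ≡ 6 (mod 24). So x ≡ 376 + 611·6 = 4042 (mod 14664).
Unique solution in [0, 14664): x = 4042.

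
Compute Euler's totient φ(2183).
φ(2183) = 2088

φ is multiplicative, with φ(p^e) = p^e − p^(e−1). Factorise 2183 = 37 · 59. Then
  φ(2183) = (37 − 1) · (59 − 1) = 36 · 58 = 2088.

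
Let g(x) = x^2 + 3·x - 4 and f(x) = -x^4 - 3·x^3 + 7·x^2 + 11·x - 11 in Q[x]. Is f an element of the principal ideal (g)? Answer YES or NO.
NO

In Q[x] the ideal (g) consists of all multiples of g, so f ∈ (g) iff g | f, i.e. iff the remainder of f on division by g is 0. Divide f by g (g is monic, so eliminate the leading term of the running remainder at each step):
  leading term -x^4: subtract (-x^2)·g(x) = -x^4 - 3·x^3 + 4·x^2, leaving 3·x^2 + 11·x - 11
  leading term 3·x^2: subtract (3)·g(x) = 3·x^2 + 9·x - 12, leaving 2·x + 1
The remainder r(x) = 2·x + 1 ≠ 0 (and deg r < deg g), so g ∤ f, i.e. f ∉ (g).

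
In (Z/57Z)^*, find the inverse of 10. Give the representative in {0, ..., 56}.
Apply the extended Euclidean algorithm to (57, 10), tracking rows (r, s, t) with s·57 + t·10 = r. Each division r_prev = q·r_cur + r_new produces the new row as (previous row) − q·(current row):
  row A: (57, 1, 0)   [1·57 + 0·10 = 57]
  row B: (10, 0, 1)   [0·57 + 1·10 = 10]
  57 = 5·10 + 7   → row C = row A − 5·row B = (7, 1, −5)   [check: 1·57 − 5·10 = 7]
  10 = 1·7 + 3   → row D = row B − 1·row C = (3, −1, 6)   [check: −1·57 + 6·10 = 3]
  7 = 2·3 + 1   → row E = row C − 2·row D = (1, 3, −17)   [check: 3·57 − 17·10 = 1]
  3 = 3·1 + 0   → remainder 0, stop. gcd = 1 (last nonzero row E).
The gcd is 1, so 10 is invertible mod 57. The last nonzero row gives 3·57 − 17·10 = 1, so t = −17. So 10^(−1) ≡ −17 ≡ 40 (mod 57). Verify: 10 · 40 = 400 ≡ 1 (mod 57). ✓

Final answer: 10^(−1) ≡ 40 (mod 57)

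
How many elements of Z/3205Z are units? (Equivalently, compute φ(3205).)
An element a ∈ Z/3205Z is a unit iff gcd(a, 3205) = 1, so the number of units is φ(3205). φ is multiplicative, with φ(p^e) = p^e − p^(e−1). Factorise 3205 = 5 · 641. Then
  φ(3205) = (5 − 1) · (641 − 1) = 4 · 640 = 2560.

Final answer: Z/3205Z has φ(3205) = 2560 units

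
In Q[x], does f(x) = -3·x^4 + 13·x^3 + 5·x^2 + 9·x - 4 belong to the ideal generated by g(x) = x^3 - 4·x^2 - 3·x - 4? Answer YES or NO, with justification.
YES

In Q[x] the ideal (g) consists of all multiples of g, so f ∈ (g) iff g | f, i.e. iff the remainder of f on division by g is 0. Divide f by g (g is monic, so eliminate the leading term of the running remainder at each step):
  leading term -3·x^4: subtract (-3·x)·g(x) = -3·x^4 + 12·x^3 + 9·x^2 + 12·x, leaving x^3 - 4·x^2 - 3·x - 4
  leading term x^3: subtract (1)·g(x) = x^3 - 4·x^2 - 3·x - 4, leaving 0
The remainder is 0, so f(x) = g(x) · h(x) with h(x) = 1 - 3·x. Hence g | f, i.e. f ∈ (g).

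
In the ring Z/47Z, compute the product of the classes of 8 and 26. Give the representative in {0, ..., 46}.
20

Both factors are already reduced mod 47. 8 · 26 = 208. Dividing by 47: 208 = 4·47 + 20. So (8 · 26) mod 47 = 20.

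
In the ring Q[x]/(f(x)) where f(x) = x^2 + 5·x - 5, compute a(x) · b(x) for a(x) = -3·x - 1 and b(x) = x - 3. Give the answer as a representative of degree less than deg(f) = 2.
a · b ≡ 23·x - 12 (mod f(x))

First multiply in Q[x] without reducing: a · b = -3·x^2 + 8·x + 3. Now divide by f(x) = x^2 + 5·x - 5, eliminating the leading term at each step:
  leading term -3·x^2: subtract (-3)·f(x) = -3·x^2 - 15·x + 15, leaving 23·x - 12
The degree is now < 2, so this is the remainder. Hence a · b ≡ 23·x - 12 in Q[x]/(f).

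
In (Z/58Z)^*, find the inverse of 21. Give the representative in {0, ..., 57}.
21^(−1) ≡ 47 (mod 58)

Apply the extended Euclidean algorithm to (58, 21), tracking rows (r, s, t) with s·58 + t·21 = r. Each division r_prev = q·r_cur + r_new produces the new row as (previous row) − q·(current row):
  row A: (58, 1, 0)   [1·58 + 0·21 = 58]
  row B: (21, 0, 1)   [0·58 + 1·21 = 21]
  58 = 2·21 + 16   → row C = row A − 2·row B = (16, 1, −2)   [check: 1·58 − 2·21 = 16]
  21 = 1·16 + 5   → row D = row B − 1·row C = (5, −1, 3)   [check: −1·58 + 3·21 = 5]
  16 = 3·5 + 1   → row E = row C − 3·row D = (1, 4, −11)   [check: 4·58 − 11·21 = 1]
  5 = 5·1 + 0   → remainder 0, stop. gcd = 1 (last nonzero row E).
The gcd is 1, so 21 is invertible mod 58. The last nonzero row gives 4·58 − 11·21 = 1, so t = −11. So 21^(−1) ≡ −11 ≡ 47 (mod 58). Verify: 21 · 47 = 987 ≡ 1 (mod 58). ✓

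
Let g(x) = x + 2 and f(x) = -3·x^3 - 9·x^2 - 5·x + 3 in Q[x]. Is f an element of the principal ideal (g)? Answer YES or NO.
In Q[x] the ideal (g) consists of all multiples of g, so f ∈ (g) iff g | f, i.e. iff the remainder of f on division by g is 0. Divide f by g (g is monic, so eliminate the leading term of the running remainder at each step):
  leading term -3·x^3: subtract (-3·x^2)·g(x) = -3·x^3 - 6·x^2, leaving -3·x^2 - 5·x + 3
  leading term -3·x^2: subtract (-3·x)·g(x) = -3·x^2 - 6·x, leaving x + 3
  leading term x: subtract (1)·g(x) = x + 2, leaving 1
The remainder r(x) = 1 ≠ 0 (and deg r < deg g), so g ∤ f, i.e. f ∉ (g).

Final answer: NO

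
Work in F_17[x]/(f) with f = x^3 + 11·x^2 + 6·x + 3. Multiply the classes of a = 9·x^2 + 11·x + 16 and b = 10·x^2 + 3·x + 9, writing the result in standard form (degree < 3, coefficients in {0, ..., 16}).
a · b ≡ 5·x^2 + 14·x (mod f(x))

Multiply as integer polynomials: a · b = 90·x^4 + 137·x^3 + 274·x^2 + 147·x + 144. Reducing coefficients mod 17: a · b ≡ 5·x^4 + x^3 + 2·x^2 + 11·x + 8. Now divide by f(x) = x^3 + 11·x^2 + 6·x + 3 in F_17[x], eliminating the leading term at each step:
  leading term 5·x^4: subtract (5·x)·f(x) = 5·x^4 + 4·x^3 + 13·x^2 + 15·x, leaving 14·x^3 + 6·x^2 + 13·x + 8 (coefficients mod 17)
  leading term 14·x^3: subtract (14)·f(x) = 14·x^3 + x^2 + 16·x + 8, leaving 5·x^2 + 14·x (coefficients mod 17)
The degree is now < 3, so this is the remainder. Hence a · b ≡ 5·x^2 + 14·x in F_17[x]/(f).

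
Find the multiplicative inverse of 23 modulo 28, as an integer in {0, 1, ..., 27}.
Apply the extended Euclidean algorithm to (28, 23), tracking rows (r, s, t) with s·28 + t·23 = r. Each division r_prev = q·r_cur + r_new produces the new row as (previous row) − q·(current row):
  row A: (28, 1, 0)   [1·28 + 0·23 = 28]
  row B: (23, 0, 1)   [0·28 + 1·23 = 23]
  28 = 1·23 + 5   → row C = row A − 1·row B = (5, 1, −1)   [check: 1·28 − 1·23 = 5]
  23 = 4·5 + 3   → row D = row B − 4·row C = (3, −4, 5)   [check: −4·28 + 5·23 = 3]
  5 = 1·3 + 2   → row E = row C − 1·row D = (2, 5, −6)   [check: 5·28 − 6·23 = 2]
  3 = 1·2 + 1   → row F = row D − 1·row E = (1, −9, 11)   [check: −9·28 + 11·23 = 1]
  2 = 2·1 + 0   → remainder 0, stop. gcd = 1 (last nonzero row F).
The gcd is 1, so 23 is invertible mod 28. The last nonzero row gives −9·28 + 11·23 = 1, so t = 11. So 23^(−1) ≡ 11 (mod 28). Verify: 23 · 11 = 253 ≡ 1 (mod 28). ✓

Final answer: 23^(−1) ≡ 11 (mod 28)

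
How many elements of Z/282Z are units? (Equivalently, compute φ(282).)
Z/282Z has φ(282) = 92 units

An element a ∈ Z/282Z is a unit iff gcd(a, 282) = 1, so the number of units is φ(282). φ is multiplicative, with φ(p^e) = p^e − p^(e−1). Factorise 282 = 2 · 3 · 47. Then
  φ(282) = (2 − 1) · (3 − 1) · (47 − 1) = 1 · 2 · 46 = 92.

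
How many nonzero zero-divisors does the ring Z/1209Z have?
Z/1209Z has 488 nonzero zero-divisors

In Z/1209Z each nonzero element is either a unit (gcd with 1209 is 1) or a zero-divisor (gcd > 1). The number of units is φ(1209): factorise 1209 = 3 · 13 · 31, so φ(1209) = (3 − 1) · (13 − 1) · (31 − 1) = 2 · 12 · 30 = 720. The nonzero elements number 1209 − 1 = 1208. Hence the nonzero zero-divisors number 1208 − 720 = 488.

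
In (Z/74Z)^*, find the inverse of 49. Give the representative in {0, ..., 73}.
49^(−1) ≡ 71 (mod 74)

Apply the extended Euclidean algorithm to (74, 49), tracking rows (r, s, t) with s·74 + t·49 = r. Each division r_prev = q·r_cur + r_new produces the new row as (previous row) − q·(current row):
  row A: (74, 1, 0)   [1·74 + 0·49 = 74]
  row B: (49, 0, 1)   [0·74 + 1·49 = 49]
  74 = 1·49 + 25   → row C = row A − 1·row B = (25, 1, −1)   [check: 1·74 − 1·49 = 25]
  49 = 1·25 + 24   → row D = row B − 1·row C = (24, −1, 2)   [check: −1·74 + 2·49 = 24]
  25 = 1·24 + 1   → row E = row C − 1·row D = (1, 2, −3)   [check: 2·74 − 3·49 = 1]
  24 = 24·1 + 0   → remainder 0, stop. gcd = 1 (last nonzero row E).
The gcd is 1, so 49 is invertible mod 74. The last nonzero row gives 2·74 − 3·49 = 1, so t = −3. So 49^(−1) ≡ −3 ≡ 71 (mod 74). Verify: 49 · 71 = 3479 ≡ 1 (mod 74). ✓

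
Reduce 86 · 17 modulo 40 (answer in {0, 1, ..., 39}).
22

Reduce the factors first: 86 ≡ 6 (mod 40), so 86 · 17 ≡ 6 · 17 (mod 40). 6 · 17 = 102. Dividing by 40: 102 = 2·40 + 22. So (86 · 17) mod 40 = 22.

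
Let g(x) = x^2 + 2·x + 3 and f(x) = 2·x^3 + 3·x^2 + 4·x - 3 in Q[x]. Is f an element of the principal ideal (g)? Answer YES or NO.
YES

In Q[x] the ideal (g) consists of all multiples of g, so f ∈ (g) iff g | f, i.e. iff the remainder of f on division by g is 0. Divide f by g (g is monic, so eliminate the leading term of the running remainder at each step):
  leading term 2·x^3: subtract (2·x)·g(x) = 2·x^3 + 4·x^2 + 6·x, leaving -x^2 - 2·x - 3
  leading term -x^2: subtract (-1)·g(x) = -x^2 - 2·x - 3, leaving 0
The remainder is 0, so f(x) = g(x) · h(x) with h(x) = 2·x - 1. Hence g | f, i.e. f ∈ (g).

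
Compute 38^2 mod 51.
Use repeated squaring. Binary(2) = 10. Walk through the bits of the exponent 2 left-to-right: at each bit after the leading one, square the running value, then multiply by 38 if the bit is 1 (always reducing mod 51):
  bit 1 = 1 (leading): start with 38.
  bit 2 = 0: square 38^2 = 1444 ≡ 16 (mod 51).
Final value: 38^2 ≡ 16 (mod 51).

Final answer: 16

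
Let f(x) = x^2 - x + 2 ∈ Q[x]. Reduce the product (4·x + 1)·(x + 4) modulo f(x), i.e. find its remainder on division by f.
First multiply in Q[x] without reducing: a · b = 4·x^2 + 17·x + 4. Now divide by f(x) = x^2 - x + 2, eliminating the leading term at each step:
  leading term 4·x^2: subtract (4)·f(x) = 4·x^2 - 4·x + 8, leaving 21·x - 4
The degree is now < 2, so this is the remainder. Hence a · b ≡ 21·x - 4 in Q[x]/(f).

Final answer: a · b ≡ 21·x - 4 (mod f(x))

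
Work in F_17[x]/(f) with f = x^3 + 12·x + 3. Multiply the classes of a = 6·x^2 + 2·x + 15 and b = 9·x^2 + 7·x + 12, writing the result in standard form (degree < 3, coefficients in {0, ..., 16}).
a · b ≡ 15·x^2 + 12·x (mod f(x))

Multiply as integer polynomials: a · b = 54·x^4 + 60·x^3 + 221·x^2 + 129·x + 180. Reducing coefficients mod 17: a · b ≡ 3·x^4 + 9·x^3 + 10·x + 10. Now divide by f(x) = x^3 + 12·x + 3 in F_17[x], eliminating the leading term at each step:
  leading term 3·x^4: subtract (3·x)·f(x) = 3·x^4 + 2·x^2 + 9·x, leaving 9·x^3 + 15·x^2 + x + 10 (coefficients mod 17)
  leading term 9·x^3: subtract (9)·f(x) = 9·x^3 + 6·x + 10, leaving 15·x^2 + 12·x (coefficients mod 17)
The degree is now < 3, so this is the remainder. Hence a · b ≡ 15·x^2 + 12·x in F_17[x]/(f).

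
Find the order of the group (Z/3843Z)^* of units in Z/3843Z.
(Z/3843Z)^* consists of the classes a with gcd(a, 3843) = 1, so its order is φ(3843). φ is multiplicative, with φ(p^e) = p^e − p^(e−1). Factorise 3843 = 3^2 · 7 · 61. Then
  φ(3843) = (3^2 − 3^1) · (7 − 1) · (61 − 1) = 6 · 6 · 60 = 2160.
Thus |(Z/3843Z)^*| = 2160.

Final answer: |(Z/3843Z)^*| = 2160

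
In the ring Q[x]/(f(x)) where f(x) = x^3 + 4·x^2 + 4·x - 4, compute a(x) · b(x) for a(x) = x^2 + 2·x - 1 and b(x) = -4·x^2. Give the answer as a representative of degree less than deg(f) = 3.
First multiply in Q[x] without reducing: a · b = -4·x^4 - 8·x^3 + 4·x^2. Now divide by f(x) = x^3 + 4·x^2 + 4·x - 4, eliminating the leading term at each step:
  leading term -4·x^4: subtract (-4·x)·f(x) = -4·x^4 - 16·x^3 - 16·x^2 + 16·x, leaving 8·x^3 + 20·x^2 - 16·x
  leading term 8·x^3: subtract (8)·f(x) = 8·x^3 + 32·x^2 + 32·x - 32, leaving -12·x^2 - 48·x + 32
The degree is now < 3, so this is the remainder. Hence a · b ≡ -12·x^2 - 48·x + 32 in Q[x]/(f).

Final answer: a · b ≡ -12·x^2 - 48·x + 32 (mod f(x))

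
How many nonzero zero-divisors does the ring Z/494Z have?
Z/494Z has 277 nonzero zero-divisors

In Z/494Z each nonzero element is either a unit (gcd with 494 is 1) or a zero-divisor (gcd > 1). The number of units is φ(494): factorise 494 = 2 · 13 · 19, so φ(494) = (2 − 1) · (13 − 1) · (19 − 1) = 1 · 12 · 18 = 216. The nonzero elements number 494 − 1 = 493. Hence the nonzero zero-divisors number 493 − 216 = 277.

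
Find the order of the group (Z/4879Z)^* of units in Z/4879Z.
(Z/4879Z)^* consists of the classes a with gcd(a, 4879) = 1, so its order is φ(4879). φ is multiplicative, with φ(p^e) = p^e − p^(e−1). Factorise 4879 = 7 · 17 · 41. Then
  φ(4879) = (7 − 1) · (17 − 1) · (41 − 1) = 6 · 16 · 40 = 3840.
Thus |(Z/4879Z)^*| = 3840.

Final answer: |(Z/4879Z)^*| = 3840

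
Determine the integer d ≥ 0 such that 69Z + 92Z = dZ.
In the PID Z, (a, b) is generated by gcd(a, b). Compute gcd(92, 69) with the extended Euclidean algorithm, tracking rows (r, s, t) with s·92 + t·69 = r:
  row A: (92, 1, 0)   [1·92 + 0·69 = 92]
  row B: (69, 0, 1)   [0·92 + 1·69 = 69]
  92 = 1·69 + 23   → row C = row A − 1·row B = (23, 1, −1)   [check: 1·92 − 1·69 = 23]
  69 = 3·23 + 0   → remainder 0, stop. gcd = 23 (last nonzero row C).
So gcd(69, 92) = 23, with Bézout identity 1·92 − 1·69 = 23. Containment (⊇): the Bézout identity exhibits 23 as an element of (69, 92), giving (23) ⊆ (69, 92). Containment (⊆): since 23 | 69 and 23 | 92 (69 = 23·3, 92 = 23·4), every Z-linear combination of 69 and 92 is divisible by 23, so (69, 92) ⊆ (23). Therefore (69, 92) = (23), d = 23.

Final answer: (69, 92) = (23); d = 23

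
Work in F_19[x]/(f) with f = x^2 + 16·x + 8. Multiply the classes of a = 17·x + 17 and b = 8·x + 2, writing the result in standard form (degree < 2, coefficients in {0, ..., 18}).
a · b ≡ 8·x + 10 (mod f(x))

Multiply as integer polynomials: a · b = 136·x^2 + 170·x + 34. Reducing coefficients mod 19: a · b ≡ 3·x^2 + 18·x + 15. Now divide by f(x) = x^2 + 16·x + 8 in F_19[x], eliminating the leading term at each step:
  leading term 3·x^2: subtract (3)·f(x) = 3·x^2 + 10·x + 5, leaving 8·x + 10 (coefficients mod 19)
The degree is now < 2, so this is the remainder. Hence a · b ≡ 8·x + 10 in F_19[x]/(f).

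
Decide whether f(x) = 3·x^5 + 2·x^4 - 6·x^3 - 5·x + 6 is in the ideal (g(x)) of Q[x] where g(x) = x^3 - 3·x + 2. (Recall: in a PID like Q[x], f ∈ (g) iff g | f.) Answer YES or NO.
YES

In Q[x] the ideal (g) consists of all multiples of g, so f ∈ (g) iff g | f, i.e. iff the remainder of f on division by g is 0. Divide f by g (g is monic, so eliminate the leading term of the running remainder at each step):
  leading term 3·x^5: subtract (3·x^2)·g(x) = 3·x^5 - 9·x^3 + 6·x^2, leaving 2·x^4 + 3·x^3 - 6·x^2 - 5·x + 6
  leading term 2·x^4: subtract (2·x)·g(x) = 2·x^4 - 6·x^2 + 4·x, leaving 3·x^3 - 9·x + 6
  leading term 3·x^3: subtract (3)·g(x) = 3·x^3 - 9·x + 6, leaving 0
The remainder is 0, so f(x) = g(x) · h(x) with h(x) = 3·x^2 + 2·x + 3. Hence g | f, i.e. f ∈ (g).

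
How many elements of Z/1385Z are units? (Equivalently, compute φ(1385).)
An element a ∈ Z/1385Z is a unit iff gcd(a, 1385) = 1, so the number of units is φ(1385). φ is multiplicative, with φ(p^e) = p^e − p^(e−1). Factorise 1385 = 5 · 277. Then
  φ(1385) = (5 − 1) · (277 − 1) = 4 · 276 = 1104.

Final answer: Z/1385Z has φ(1385) = 1104 units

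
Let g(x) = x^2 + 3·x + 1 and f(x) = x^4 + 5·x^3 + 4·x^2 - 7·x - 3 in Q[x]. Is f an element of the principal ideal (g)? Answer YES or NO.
In Q[x] the ideal (g) consists of all multiples of g, so f ∈ (g) iff g | f, i.e. iff the remainder of f on division by g is 0. Divide f by g (g is monic, so eliminate the leading term of the running remainder at each step):
  leading term x^4: subtract (x^2)·g(x) = x^4 + 3·x^3 + x^2, leaving 2·x^3 + 3·x^2 - 7·x - 3
  leading term 2·x^3: subtract (2·x)·g(x) = 2·x^3 + 6·x^2 + 2·x, leaving -3·x^2 - 9·x - 3
  leading term -3·x^2: subtract (-3)·g(x) = -3·x^2 - 9·x - 3, leaving 0
The remainder is 0, so f(x) = g(x) · h(x) with h(x) = x^2 + 2·x - 3. Hence g | f, i.e. f ∈ (g).

Final answer: YES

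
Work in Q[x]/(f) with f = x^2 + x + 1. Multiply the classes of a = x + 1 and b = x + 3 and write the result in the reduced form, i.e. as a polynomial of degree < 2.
a · b ≡ 3·x + 2 (mod f(x))

First multiply in Q[x] without reducing: a · b = x^2 + 4·x + 3. Now divide by f(x) = x^2 + x + 1, eliminating the leading term at each step:
  leading term x^2: subtract (1)·f(x) = x^2 + x + 1, leaving 3·x + 2
The degree is now < 2, so this is the remainder. Hence a · b ≡ 3·x + 2 in Q[x]/(f).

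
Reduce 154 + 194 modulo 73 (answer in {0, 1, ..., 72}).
56

Reduce the summands first: 154 ≡ 8, 194 ≡ 48 (mod 73), so 154 + 194 ≡ 8 + 48 (mod 73). 8 + 48 = 56; 56 = 0·73 + 56, so (154 + 194) mod 73 = 56.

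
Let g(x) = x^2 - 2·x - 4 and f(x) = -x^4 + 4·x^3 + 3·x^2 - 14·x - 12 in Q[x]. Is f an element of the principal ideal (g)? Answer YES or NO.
YES

In Q[x] the ideal (g) consists of all multiples of g, so f ∈ (g) iff g | f, i.e. iff the remainder of f on division by g is 0. Divide f by g (g is monic, so eliminate the leading term of the running remainder at each step):
  leading term -x^4: subtract (-x^2)·g(x) = -x^4 + 2·x^3 + 4·x^2, leaving 2·x^3 - x^2 - 14·x - 12
  leading term 2·x^3: subtract (2·x)·g(x) = 2·x^3 - 4·x^2 - 8·x, leaving 3·x^2 - 6·x - 12
  leading term 3·x^2: subtract (3)·g(x) = 3·x^2 - 6·x - 12, leaving 0
The remainder is 0, so f(x) = g(x) · h(x) with h(x) = -x^2 + 2·x + 3. Hence g | f, i.e. f ∈ (g).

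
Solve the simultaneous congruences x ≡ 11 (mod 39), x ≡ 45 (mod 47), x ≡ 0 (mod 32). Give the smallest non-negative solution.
The moduli 39, 47, 32 are pairwise coprime, so by the CRT there is a unique solution mod 39·47·32 = 58656.
Solve by successive substitution. Start with x ≡ 11 (mod 39).
  Combine with x ≡ 45 (mod 47): write x = 11 + 39·t and require 11 + 39·t ≡ 45 (mod 47), i.e. 39·t ≡ 45 − 11 ≡ 34 (mod 47). Since 39^(−1) ≡ 41 (mod 47), t ≡ 41·34 ≡ 31 (mod 47). So x ≡ 11 + 39·31 = 1220 (mod 1833).
  Combine with x ≡ 0 (mod 32): write x = 1220 + 1833·t and require 1220 + 1833·t ≡ 0 (mod 32), i.e. 1833·t ≡ 0 − 1220 ≡ 28 (mod 32). Since 1833^(−1) ≡ 25 (mod 32) (1833 ≡ 9 (mod 32)), t ≡ 25·28 ≡ 28 (mod 32). So x ≡ 1220 + 1833·28 = 52544 (mod 58656).
Unique solution in [0, 58656): x = 52544.

Final answer: x ≡ 52544 (mod 58656); the representative in [0, 58656) is 52544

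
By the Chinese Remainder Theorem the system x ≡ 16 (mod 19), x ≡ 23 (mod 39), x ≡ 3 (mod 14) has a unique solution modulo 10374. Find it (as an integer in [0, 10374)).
The moduli 19, 39, 14 are pairwise coprime, so by the CRT there is a unique solution mod 19·39·14 = 10374.
Solve by successive substitution. Start with x ≡ 16 (mod 19).
  Combine with x ≡ 23 (mod 39): write x = 16 + 19·t and require 16 + 19·t ≡ 23 (mod 39), i.e. 19·t ≡ 23 − 16 ≡ 7 (mod 39). Since 19^(−1) ≡ 37 (mod 39), t ≡ 37·7 ≡ 25 (mod 39). So x ≡ 16 + 19·25 = 491 (mod 741).
  Combine with x ≡ 3 (mod 14): write x = 491 + 741·t and require 491 + 741·t ≡ 3 (mod 14), i.e. 741·t ≡ 3 − 491 ≡ 2 (mod 14). Since 741^(−1) ≡ 13 (mod 14) (741 ≡ 13 (mod 14)), t ≡ 13·2 ≡ 12 (mod 14). So x ≡ 491 + 741·12 = 9383 (mod 10374).
Unique solution in [0, 10374): x = 9383.

Final answer: x ≡ 9383 (mod 10374); the representative in [0, 10374) is 9383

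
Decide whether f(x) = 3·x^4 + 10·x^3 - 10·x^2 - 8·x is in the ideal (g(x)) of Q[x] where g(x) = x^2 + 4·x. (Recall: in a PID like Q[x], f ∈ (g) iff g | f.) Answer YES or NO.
In Q[x] the ideal (g) consists of all multiples of g, so f ∈ (g) iff g | f, i.e. iff the remainder of f on division by g is 0. Divide f by g (g is monic, so eliminate the leading term of the running remainder at each step):
  leading term 3·x^4: subtract (3·x^2)·g(x) = 3·x^4 + 12·x^3, leaving -2·x^3 - 10·x^2 - 8·x
  leading term -2·x^3: subtract (-2·x)·g(x) = -2·x^3 - 8·x^2, leaving -2·x^2 - 8·x
  leading term -2·x^2: subtract (-2)·g(x) = -2·x^2 - 8·x, leaving 0
The remainder is 0, so f(x) = g(x) · h(x) with h(x) = 3·x^2 - 2·x - 2. Hence g | f, i.e. f ∈ (g).

Final answer: YES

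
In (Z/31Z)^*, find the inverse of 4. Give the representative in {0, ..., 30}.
4^(−1) ≡ 8 (mod 31)

Apply the extended Euclidean algorithm to (31, 4), tracking rows (r, s, t) with s·31 + t·4 = r. Each division r_prev = q·r_cur + r_new produces the new row as (previous row) − q·(current row):
  row A: (31, 1, 0)   [1·31 + 0·4 = 31]
  row B: (4, 0, 1)   [0·31 + 1·4 = 4]
  31 = 7·4 + 3   → row C = row A − 7·row B = (3, 1, −7)   [check: 1·31 − 7·4 = 3]
  4 = 1·3 + 1   → row D = row B − 1·row C = (1, −1, 8)   [check: −1·31 + 8·4 = 1]
  3 = 3·1 + 0   → remainder 0, stop. gcd = 1 (last nonzero row D).
The gcd is 1, so 4 is invertible mod 31. The last nonzero row gives −1·31 + 8·4 = 1, so t = 8. So 4^(−1) ≡ 8 (mod 31). Verify: 4 · 8 = 32 ≡ 1 (mod 31). ✓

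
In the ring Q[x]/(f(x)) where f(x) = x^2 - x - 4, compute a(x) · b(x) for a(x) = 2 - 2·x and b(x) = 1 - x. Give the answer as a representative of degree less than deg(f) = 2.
First multiply in Q[x] without reducing: a · b = 2·x^2 - 4·x + 2. Now divide by f(x) = x^2 - x - 4, eliminating the leading term at each step:
  leading term 2·x^2: subtract (2)·f(x) = 2·x^2 - 2·x - 8, leaving 10 - 2·x
The degree is now < 2, so this is the remainder. Hence a · b ≡ 10 - 2·x in Q[x]/(f).

Final answer: a · b ≡ 10 - 2·x (mod f(x))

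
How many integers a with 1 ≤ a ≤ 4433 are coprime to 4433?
3600

The number of a ∈ {1, ..., 4433} with gcd(a, 4433) = 1 is by definition Euler's totient φ(4433). φ is multiplicative, with φ(p^e) = p^e − p^(e−1). Factorise 4433 = 11 · 13 · 31. Then
  φ(4433) = (11 − 1) · (13 − 1) · (31 − 1) = 10 · 12 · 30 = 3600.
So there are 3600 such integers.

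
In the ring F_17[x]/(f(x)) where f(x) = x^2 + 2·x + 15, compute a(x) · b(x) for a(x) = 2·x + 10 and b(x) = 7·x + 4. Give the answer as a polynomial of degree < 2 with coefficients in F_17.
Multiply as integer polynomials: a · b = 14·x^2 + 78·x + 40. Reducing coefficients mod 17: a · b ≡ 14·x^2 + 10·x + 6. Now divide by f(x) = x^2 + 2·x + 15 in F_17[x], eliminating the leading term at each step:
  leading term 14·x^2: subtract (14)·f(x) = 14·x^2 + 11·x + 6, leaving 16·x (coefficients mod 17)
The degree is now < 2, so this is the remainder. Hence a · b ≡ 16·x in F_17[x]/(f).

Final answer: a · b ≡ 16·x (mod f(x))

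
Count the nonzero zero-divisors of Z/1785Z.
Z/1785Z has 1016 nonzero zero-divisors

In Z/1785Z each nonzero element is either a unit (gcd with 1785 is 1) or a zero-divisor (gcd > 1). The number of units is φ(1785): factorise 1785 = 3 · 5 · 7 · 17, so φ(1785) = (3 − 1) · (5 − 1) · (7 − 1) · (17 − 1) = 2 · 4 · 6 · 16 = 768. The nonzero elements number 1785 − 1 = 1784. Hence the nonzero zero-divisors number 1784 − 768 = 1016.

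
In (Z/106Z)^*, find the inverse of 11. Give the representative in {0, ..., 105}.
Apply the extended Euclidean algorithm to (106, 11), tracking rows (r, s, t) with s·106 + t·11 = r. Each division r_prev = q·r_cur + r_new produces the new row as (previous row) − q·(current row):
  row A: (106, 1, 0)   [1·106 + 0·11 = 106]
  row B: (11, 0, 1)   [0·106 + 1·11 = 11]
  106 = 9·11 + 7   → row C = row A − 9·row B = (7, 1, −9)   [check: 1·106 − 9·11 = 7]
  11 = 1·7 + 4   → row D = row B − 1·row C = (4, −1, 10)   [check: −1·106 + 10·11 = 4]
  7 = 1·4 + 3   → row E = row C − 1·row D = (3, 2, −19)   [check: 2·106 − 19·11 = 3]
  4 = 1·3 + 1   → row F = row D − 1·row E = (1, −3, 29)   [check: −3·106 + 29·11 = 1]
  3 = 3·1 + 0   → remainder 0, stop. gcd = 1 (last nonzero row F).
The gcd is 1, so 11 is invertible mod 106. The last nonzero row gives −3·106 + 29·11 = 1, so t = 29. So 11^(−1) ≡ 29 (mod 106). Verify: 11 · 29 = 319 ≡ 1 (mod 106). ✓

Final answer: 11^(−1) ≡ 29 (mod 106)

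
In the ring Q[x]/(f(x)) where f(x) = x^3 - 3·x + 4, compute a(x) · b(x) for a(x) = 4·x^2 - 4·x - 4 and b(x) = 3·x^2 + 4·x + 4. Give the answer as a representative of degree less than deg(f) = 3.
First multiply in Q[x] without reducing: a · b = 12·x^4 + 4·x^3 - 12·x^2 - 32·x - 16. Now divide by f(x) = x^3 - 3·x + 4, eliminating the leading term at each step:
  leading term 12·x^4: subtract (12·x)·f(x) = 12·x^4 - 36·x^2 + 48·x, leaving 4·x^3 + 24·x^2 - 80·x - 16
  leading term 4·x^3: subtract (4)·f(x) = 4·x^3 - 12·x + 16, leaving 24·x^2 - 68·x - 32
The degree is now < 3, so this is the remainder. Hence a · b ≡ 24·x^2 - 68·x - 32 in Q[x]/(f).

Final answer: a · b ≡ 24·x^2 - 68·x - 32 (mod f(x))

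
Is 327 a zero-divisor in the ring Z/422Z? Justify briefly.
NO

gcd(327, 422) = 1, so 327 is a unit in Z/422Z (it has a multiplicative inverse). A unit cannot be a zero-divisor: if 327·b ≡ 0 then multiplying both sides by 327^(−1) gives b ≡ 0. So 327 is not a zero-divisor.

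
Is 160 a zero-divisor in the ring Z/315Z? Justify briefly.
YES

gcd(160, 315) = 5 > 1, so 160 is not a unit in Z/315Z. In Z/nZ every nonzero non-unit is a zero-divisor: explicitly, take b = 315/gcd = 63 ≠ 0 (mod 315); then 160·63 = 10080 = 32·315, i.e. 160·63 ≡ 0 (mod 315). So 160 is a zero-divisor.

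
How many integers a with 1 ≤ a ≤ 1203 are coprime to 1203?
800

The number of a ∈ {1, ..., 1203} with gcd(a, 1203) = 1 is by definition Euler's totient φ(1203). φ is multiplicative, with φ(p^e) = p^e − p^(e−1). Factorise 1203 = 3 · 401. Then
  φ(1203) = (3 − 1) · (401 − 1) = 2 · 400 = 800.
So there are 800 such integers.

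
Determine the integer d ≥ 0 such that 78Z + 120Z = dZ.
(78, 120) = (6); d = 6

In the PID Z, (a, b) is generated by gcd(a, b). Compute gcd(120, 78) with the extended Euclidean algorithm, tracking rows (r, s, t) with s·120 + t·78 = r:
  row A: (120, 1, 0)   [1·120 + 0·78 = 120]
  row B: (78, 0, 1)   [0·120 + 1·78 = 78]
  120 = 1·78 + 42   → row C = row A − 1·row B = (42, 1, −1)   [check: 1·120 − 1·78 = 42]
  78 = 1·42 + 36   → row D = row B − 1·row C = (36, −1, 2)   [check: −1·120 + 2·78 = 36]
  42 = 1·36 + 6   → row E = row C − 1·row D = (6, 2, −3)   [check: 2·120 − 3·78 = 6]
  36 = 6·6 + 0   → remainder 0, stop. gcd = 6 (last nonzero row E).
So gcd(78, 120) = 6, with Bézout identity 2·120 − 3·78 = 6. Containment (⊇): the Bézout identity exhibits 6 as an element of (78, 120), giving (6) ⊆ (78, 120). Containment (⊆): since 6 | 78 and 6 | 120 (78 = 6·13, 120 = 6·20), every Z-linear combination of 78 and 120 is divisible by 6, so (78, 120) ⊆ (6). Therefore (78, 120) = (6), d = 6.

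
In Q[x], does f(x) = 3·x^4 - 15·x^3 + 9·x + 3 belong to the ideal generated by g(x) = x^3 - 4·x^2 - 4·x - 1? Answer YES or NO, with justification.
In Q[x] the ideal (g) consists of all multiples of g, so f ∈ (g) iff g | f, i.e. iff the remainder of f on division by g is 0. Divide f by g (g is monic, so eliminate the leading term of the running remainder at each step):
  leading term 3·x^4: subtract (3·x)·g(x) = 3·x^4 - 12·x^3 - 12·x^2 - 3·x, leaving -3·x^3 + 12·x^2 + 12·x + 3
  leading term -3·x^3: subtract (-3)·g(x) = -3·x^3 + 12·x^2 + 12·x + 3, leaving 0
The remainder is 0, so f(x) = g(x) · h(x) with h(x) = 3·x - 3. Hence g | f, i.e. f ∈ (g).

Final answer: YES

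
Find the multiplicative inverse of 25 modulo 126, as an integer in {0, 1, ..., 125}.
Apply the extended Euclidean algorithm to (126, 25), tracking rows (r, s, t) with s·126 + t·25 = r. Each division r_prev = q·r_cur + r_new produces the new row as (previous row) − q·(current row):
  row A: (126, 1, 0)   [1·126 + 0·25 = 126]
  row B: (25, 0, 1)   [0·126 + 1·25 = 25]
  126 = 5·25 + 1   → row C = row A − 5·row B = (1, 1, −5)   [check: 1·126 − 5·25 = 1]
  25 = 25·1 + 0   → remainder 0, stop. gcd = 1 (last nonzero row C).
The gcd is 1, so 25 is invertible mod 126. The last nonzero row gives 1·126 − 5·25 = 1, so t = −5. So 25^(−1) ≡ −5 ≡ 121 (mod 126). Verify: 25 · 121 = 3025 ≡ 1 (mod 126). ✓

Final answer: 25^(−1) ≡ 121 (mod 126)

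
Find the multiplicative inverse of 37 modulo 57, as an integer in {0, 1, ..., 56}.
Apply the extended Euclidean algorithm to (57, 37), tracking rows (r, s, t) with s·57 + t·37 = r. Each division r_prev = q·r_cur + r_new produces the new row as (previous row) − q·(current row):
  row A: (57, 1, 0)   [1·57 + 0·37 = 57]
  row B: (37, 0, 1)   [0·57 + 1·37 = 37]
  57 = 1·37 + 20   → row C = row A − 1·row B = (20, 1, −1)   [check: 1·57 − 1·37 = 20]
  37 = 1·20 + 17   → row D = row B − 1·row C = (17, −1, 2)   [check: −1·57 + 2·37 = 17]
  20 = 1·17 + 3   → row E = row C − 1·row D = (3, 2, −3)   [check: 2·57 − 3·37 = 3]
  17 = 5·3 + 2   → row F = row D − 5·row E = (2, −11, 17)   [check: −11·57 + 17·37 = 2]
  3 = 1·2 + 1   → row G = row E − 1·row F = (1, 13, −20)   [check: 13·57 − 20·37 = 1]
  2 = 2·1 + 0   → remainder 0, stop. gcd = 1 (last nonzero row G).
The gcd is 1, so 37 is invertible mod 57. The last nonzero row gives 13·57 − 20·37 = 1, so t = −20. So 37^(−1) ≡ −20 ≡ 37 (mod 57). Verify: 37 · 37 = 1369 ≡ 1 (mod 57). ✓

Final answer: 37^(−1) ≡ 37 (mod 57)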